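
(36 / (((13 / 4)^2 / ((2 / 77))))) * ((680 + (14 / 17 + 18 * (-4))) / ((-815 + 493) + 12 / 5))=-29808000/176755579 = -0.17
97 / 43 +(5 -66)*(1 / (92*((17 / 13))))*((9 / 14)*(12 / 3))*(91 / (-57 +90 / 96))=1690697/386699 = 4.37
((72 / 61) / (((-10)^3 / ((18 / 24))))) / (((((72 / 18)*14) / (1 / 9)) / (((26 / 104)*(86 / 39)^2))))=-1849/865956000 = 0.00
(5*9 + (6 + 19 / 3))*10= 1720/3 = 573.33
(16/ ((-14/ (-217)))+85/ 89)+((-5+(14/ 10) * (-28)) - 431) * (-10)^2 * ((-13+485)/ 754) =-989756891/33553 = -29498.31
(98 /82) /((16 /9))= 0.67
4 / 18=2/9 = 0.22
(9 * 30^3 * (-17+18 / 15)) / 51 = -1279800/17 = -75282.35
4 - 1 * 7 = -3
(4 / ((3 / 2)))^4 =4096/81 = 50.57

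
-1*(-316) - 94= 222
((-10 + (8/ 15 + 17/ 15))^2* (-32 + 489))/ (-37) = -285625/333 = -857.73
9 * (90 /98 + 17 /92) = 9.93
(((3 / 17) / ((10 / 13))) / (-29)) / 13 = -3/4930 = 0.00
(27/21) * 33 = 42.43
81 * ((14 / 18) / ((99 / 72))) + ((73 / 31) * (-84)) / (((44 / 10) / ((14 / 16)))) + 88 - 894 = -1090543/1364 = -799.52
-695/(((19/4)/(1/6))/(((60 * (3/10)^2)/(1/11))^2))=-8174034/95 = -86042.46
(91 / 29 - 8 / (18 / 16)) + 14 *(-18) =-255.97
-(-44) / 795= 0.06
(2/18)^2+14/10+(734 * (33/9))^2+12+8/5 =586706500/81 = 7243290.12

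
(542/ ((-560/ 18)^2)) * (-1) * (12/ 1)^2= -197559/2450 = -80.64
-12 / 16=-3/4 = -0.75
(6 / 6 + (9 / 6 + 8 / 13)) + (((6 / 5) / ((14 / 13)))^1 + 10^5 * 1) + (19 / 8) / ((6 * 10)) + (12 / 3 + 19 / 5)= 873705437/8736 = 100012.07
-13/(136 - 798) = 13/662 = 0.02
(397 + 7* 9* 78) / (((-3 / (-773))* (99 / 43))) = 176532329/297 = 594384.95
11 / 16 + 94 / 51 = 2065/816 = 2.53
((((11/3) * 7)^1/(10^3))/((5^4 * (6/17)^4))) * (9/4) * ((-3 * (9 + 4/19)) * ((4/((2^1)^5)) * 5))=-45017819/437760000 = -0.10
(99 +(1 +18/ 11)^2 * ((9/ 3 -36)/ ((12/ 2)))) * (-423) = -565551/22 = -25706.86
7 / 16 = 0.44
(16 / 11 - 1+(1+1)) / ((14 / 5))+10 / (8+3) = 1.79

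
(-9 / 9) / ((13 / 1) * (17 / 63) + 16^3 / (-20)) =315/63407 = 0.00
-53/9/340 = -53/3060 = -0.02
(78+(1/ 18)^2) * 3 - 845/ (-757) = 19222921/81756 = 235.13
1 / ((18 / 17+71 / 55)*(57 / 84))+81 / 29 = 4140403/1210547 = 3.42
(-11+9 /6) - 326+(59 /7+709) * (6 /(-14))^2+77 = -86935/686 = -126.73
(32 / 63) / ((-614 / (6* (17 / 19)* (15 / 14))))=-1360/285817 = 0.00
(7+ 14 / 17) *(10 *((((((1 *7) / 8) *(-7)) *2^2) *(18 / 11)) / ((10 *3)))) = -19551/187 = -104.55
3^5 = 243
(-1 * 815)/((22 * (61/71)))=-57865/1342 = -43.12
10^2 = 100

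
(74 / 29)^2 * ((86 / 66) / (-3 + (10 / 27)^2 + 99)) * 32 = 457749792/162086771 = 2.82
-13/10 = -1.30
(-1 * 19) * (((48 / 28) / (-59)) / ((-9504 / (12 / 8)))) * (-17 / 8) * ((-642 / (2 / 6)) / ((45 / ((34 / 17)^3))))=-0.06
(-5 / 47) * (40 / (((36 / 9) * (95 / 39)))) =-390/893 = -0.44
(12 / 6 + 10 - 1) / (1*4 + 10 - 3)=1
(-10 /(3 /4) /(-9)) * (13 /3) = 520/81 = 6.42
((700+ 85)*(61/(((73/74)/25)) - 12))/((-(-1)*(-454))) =-43949795/16571 = -2652.21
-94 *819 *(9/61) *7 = -79510.13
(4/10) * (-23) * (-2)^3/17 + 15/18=2633/510 = 5.16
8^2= 64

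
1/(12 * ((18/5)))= 5/216 = 0.02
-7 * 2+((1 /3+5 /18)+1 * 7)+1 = -97/18 = -5.39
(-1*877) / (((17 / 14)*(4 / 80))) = -245560/17 = -14444.71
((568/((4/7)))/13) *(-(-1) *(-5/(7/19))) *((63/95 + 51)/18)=-116156/39 = -2978.36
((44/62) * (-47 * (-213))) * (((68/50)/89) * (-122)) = -913563816/68975 = -13244.85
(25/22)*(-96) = -1200/11 = -109.09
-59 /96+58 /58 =37/96 = 0.39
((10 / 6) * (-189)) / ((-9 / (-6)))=-210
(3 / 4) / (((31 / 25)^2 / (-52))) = -24375/961 = -25.36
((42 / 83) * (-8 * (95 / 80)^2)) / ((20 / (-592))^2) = -5001.63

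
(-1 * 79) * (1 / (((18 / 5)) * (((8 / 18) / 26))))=-5135/4 = -1283.75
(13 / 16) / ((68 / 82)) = 0.98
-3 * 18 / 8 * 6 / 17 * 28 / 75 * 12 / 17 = -4536/7225 = -0.63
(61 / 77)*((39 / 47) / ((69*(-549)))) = -13/749133 = 0.00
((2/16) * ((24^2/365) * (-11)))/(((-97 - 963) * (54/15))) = 11/19345 = 0.00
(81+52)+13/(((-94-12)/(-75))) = 15073/106 = 142.20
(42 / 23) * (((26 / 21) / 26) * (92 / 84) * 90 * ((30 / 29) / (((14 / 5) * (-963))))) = -500/152047 = 0.00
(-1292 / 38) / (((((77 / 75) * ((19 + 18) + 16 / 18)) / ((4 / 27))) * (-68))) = 50/26257 = 0.00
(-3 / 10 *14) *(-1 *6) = 126/5 = 25.20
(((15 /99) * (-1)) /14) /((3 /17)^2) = -1445/4158 = -0.35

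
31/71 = 0.44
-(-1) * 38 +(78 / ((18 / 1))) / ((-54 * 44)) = 270851/7128 = 38.00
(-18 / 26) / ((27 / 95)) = -95/39 = -2.44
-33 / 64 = -0.52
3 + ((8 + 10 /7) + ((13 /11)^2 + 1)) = 12557/847 = 14.83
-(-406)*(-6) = -2436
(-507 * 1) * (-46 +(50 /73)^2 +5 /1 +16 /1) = 66277575/5329 = 12437.15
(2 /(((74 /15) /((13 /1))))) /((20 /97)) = 3783/148 = 25.56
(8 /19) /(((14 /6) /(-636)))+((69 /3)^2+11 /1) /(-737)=-11321388/98021 = -115.50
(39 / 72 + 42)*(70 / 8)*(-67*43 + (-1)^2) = -1072050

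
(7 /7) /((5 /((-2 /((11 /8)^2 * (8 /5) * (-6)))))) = 8/363 = 0.02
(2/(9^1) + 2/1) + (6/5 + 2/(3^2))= 164/45 = 3.64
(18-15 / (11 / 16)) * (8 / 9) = -112/33 = -3.39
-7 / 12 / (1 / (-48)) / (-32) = -7/8 = -0.88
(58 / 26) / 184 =29/2392 = 0.01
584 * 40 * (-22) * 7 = -3597440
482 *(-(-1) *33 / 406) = 7953/203 = 39.18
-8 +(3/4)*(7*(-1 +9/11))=-197/22 = -8.95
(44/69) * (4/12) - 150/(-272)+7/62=765311/872712 = 0.88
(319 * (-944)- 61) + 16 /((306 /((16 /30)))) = -691247051/2295 = -301196.97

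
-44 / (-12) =11/3 = 3.67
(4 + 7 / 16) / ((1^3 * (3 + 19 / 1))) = 71/352 = 0.20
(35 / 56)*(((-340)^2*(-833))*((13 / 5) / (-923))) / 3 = 12036850/213 = 56511.03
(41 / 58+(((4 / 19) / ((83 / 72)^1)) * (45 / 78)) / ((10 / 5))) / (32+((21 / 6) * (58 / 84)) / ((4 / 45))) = 7225448/563018963 = 0.01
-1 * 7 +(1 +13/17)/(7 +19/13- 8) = -54/17 = -3.18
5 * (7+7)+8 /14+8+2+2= 578/7 = 82.57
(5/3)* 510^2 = 433500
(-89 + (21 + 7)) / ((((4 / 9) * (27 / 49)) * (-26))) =2989/312 = 9.58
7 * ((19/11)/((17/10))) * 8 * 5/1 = 53200/187 = 284.49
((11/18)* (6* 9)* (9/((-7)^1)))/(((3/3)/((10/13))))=-2970/91 = -32.64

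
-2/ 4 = -1/2 = -0.50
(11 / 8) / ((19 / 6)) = 33/76 = 0.43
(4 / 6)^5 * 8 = 256/243 = 1.05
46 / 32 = 23/16 = 1.44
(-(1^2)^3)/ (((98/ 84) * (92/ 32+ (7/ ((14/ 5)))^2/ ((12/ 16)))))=-144/1883 = -0.08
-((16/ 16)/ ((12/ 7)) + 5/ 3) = -9/4 = -2.25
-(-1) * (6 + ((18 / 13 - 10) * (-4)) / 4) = 190/13 = 14.62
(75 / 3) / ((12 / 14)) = 175/6 = 29.17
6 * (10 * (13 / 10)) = 78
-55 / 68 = -0.81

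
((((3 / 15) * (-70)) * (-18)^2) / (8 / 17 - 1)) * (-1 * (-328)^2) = -921779712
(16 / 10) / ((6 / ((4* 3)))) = 16/5 = 3.20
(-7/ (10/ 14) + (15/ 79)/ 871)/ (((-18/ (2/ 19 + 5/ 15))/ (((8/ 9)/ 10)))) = 6743132/317691153 = 0.02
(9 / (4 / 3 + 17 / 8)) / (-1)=-216/83 = -2.60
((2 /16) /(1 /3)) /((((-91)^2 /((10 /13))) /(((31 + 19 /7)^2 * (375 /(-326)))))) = -39161250/859824511 = -0.05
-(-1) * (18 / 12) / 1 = 3/2 = 1.50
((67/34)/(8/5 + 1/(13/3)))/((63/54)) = 13065/14161 = 0.92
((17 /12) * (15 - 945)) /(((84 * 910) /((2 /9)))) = -527/137592 = 0.00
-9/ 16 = -0.56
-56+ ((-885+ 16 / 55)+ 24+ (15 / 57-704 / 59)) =-57239154/61655 = -928.38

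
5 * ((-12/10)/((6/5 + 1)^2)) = -150/121 = -1.24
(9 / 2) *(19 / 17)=171/34 = 5.03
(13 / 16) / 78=1/96 = 0.01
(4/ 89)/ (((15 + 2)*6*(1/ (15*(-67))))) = -670/1513 = -0.44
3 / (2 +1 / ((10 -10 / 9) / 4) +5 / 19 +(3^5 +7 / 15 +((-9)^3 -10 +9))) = -684/110311 = -0.01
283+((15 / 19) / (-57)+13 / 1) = 295.99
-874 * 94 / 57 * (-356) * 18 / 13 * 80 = 738885120/13 = 56837316.92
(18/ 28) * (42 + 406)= 288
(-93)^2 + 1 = 8650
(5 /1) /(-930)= -1/186 = -0.01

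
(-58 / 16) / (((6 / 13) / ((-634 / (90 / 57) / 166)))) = 2270671/119520 = 19.00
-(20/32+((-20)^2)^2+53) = -1280429/8 = -160053.62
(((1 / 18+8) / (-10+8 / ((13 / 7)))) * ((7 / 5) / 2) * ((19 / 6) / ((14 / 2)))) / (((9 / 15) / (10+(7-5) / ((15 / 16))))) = -651833/71928 = -9.06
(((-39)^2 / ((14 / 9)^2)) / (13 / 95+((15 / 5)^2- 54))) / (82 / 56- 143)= 3901365/39410714 = 0.10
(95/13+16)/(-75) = -101/325 = -0.31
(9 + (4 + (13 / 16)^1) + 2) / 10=253/160 = 1.58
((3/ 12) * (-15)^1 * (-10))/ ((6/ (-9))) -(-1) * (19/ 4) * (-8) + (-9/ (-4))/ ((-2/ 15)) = -889/8 = -111.12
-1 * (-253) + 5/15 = 760/3 = 253.33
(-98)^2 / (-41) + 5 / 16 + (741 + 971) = 969613/656 = 1478.07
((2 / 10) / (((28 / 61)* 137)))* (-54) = -1647/9590 = -0.17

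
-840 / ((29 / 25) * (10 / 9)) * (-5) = 94500/29 = 3258.62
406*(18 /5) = 7308/5 = 1461.60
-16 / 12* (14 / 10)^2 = -196/75 = -2.61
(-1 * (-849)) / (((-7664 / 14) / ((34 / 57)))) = -33677/36404 = -0.93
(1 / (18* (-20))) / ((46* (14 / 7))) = -1/33120 = 0.00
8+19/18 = 163/18 = 9.06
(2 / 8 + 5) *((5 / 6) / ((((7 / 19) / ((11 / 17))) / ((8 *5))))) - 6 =5123/17 = 301.35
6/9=2/3 = 0.67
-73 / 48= -1.52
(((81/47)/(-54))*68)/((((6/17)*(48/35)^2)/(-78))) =4602325/18048 = 255.00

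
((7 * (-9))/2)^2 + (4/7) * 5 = 27863/28 = 995.11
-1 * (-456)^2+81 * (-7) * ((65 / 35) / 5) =-1040733/5 = -208146.60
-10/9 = -1.11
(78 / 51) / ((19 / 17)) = 26/19 = 1.37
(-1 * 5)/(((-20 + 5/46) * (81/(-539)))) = -24794/14823 = -1.67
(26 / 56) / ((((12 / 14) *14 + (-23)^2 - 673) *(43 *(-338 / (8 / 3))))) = 1/1549548 = 0.00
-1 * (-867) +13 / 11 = 9550/11 = 868.18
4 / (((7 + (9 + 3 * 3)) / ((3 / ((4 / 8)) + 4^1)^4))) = 1600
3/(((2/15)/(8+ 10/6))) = 435/2 = 217.50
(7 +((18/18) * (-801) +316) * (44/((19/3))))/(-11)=63887/209 = 305.68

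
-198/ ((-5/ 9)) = 1782/5 = 356.40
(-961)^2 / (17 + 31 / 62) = 1847042/35 = 52772.63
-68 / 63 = -1.08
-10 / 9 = -1.11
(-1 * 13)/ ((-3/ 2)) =26/3 = 8.67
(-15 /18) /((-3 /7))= 35/18 = 1.94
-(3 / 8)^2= -0.14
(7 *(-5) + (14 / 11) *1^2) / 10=-371/110 = -3.37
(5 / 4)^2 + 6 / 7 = 271/112 = 2.42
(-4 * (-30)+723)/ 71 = 843/71 = 11.87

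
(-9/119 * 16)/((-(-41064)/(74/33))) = -148/2239699 = 0.00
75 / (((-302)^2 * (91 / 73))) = 5475/8299564 = 0.00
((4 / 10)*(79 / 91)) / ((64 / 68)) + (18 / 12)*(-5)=-25957/3640 = -7.13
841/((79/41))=34481/79 = 436.47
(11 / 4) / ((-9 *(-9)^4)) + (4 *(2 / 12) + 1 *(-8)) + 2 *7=1574629/236196 = 6.67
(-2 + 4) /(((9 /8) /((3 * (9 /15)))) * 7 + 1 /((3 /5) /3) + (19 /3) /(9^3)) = 34992/164177 = 0.21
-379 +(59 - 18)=-338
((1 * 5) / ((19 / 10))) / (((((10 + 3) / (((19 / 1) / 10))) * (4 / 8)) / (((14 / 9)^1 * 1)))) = 140/117 = 1.20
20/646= 10/323 = 0.03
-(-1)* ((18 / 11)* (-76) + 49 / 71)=-96589/781 = -123.67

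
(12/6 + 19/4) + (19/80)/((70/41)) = 6.89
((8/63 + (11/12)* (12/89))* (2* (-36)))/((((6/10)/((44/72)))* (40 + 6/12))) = -618200/1362501 = -0.45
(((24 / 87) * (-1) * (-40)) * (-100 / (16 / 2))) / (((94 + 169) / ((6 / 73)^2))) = -144000/40644283 = 0.00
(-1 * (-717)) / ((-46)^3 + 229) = -239/32369 = -0.01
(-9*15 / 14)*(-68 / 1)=4590/7 = 655.71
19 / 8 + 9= 91/8 = 11.38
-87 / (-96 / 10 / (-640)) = -5800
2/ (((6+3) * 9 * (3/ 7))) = 14/243 = 0.06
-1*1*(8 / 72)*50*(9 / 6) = -8.33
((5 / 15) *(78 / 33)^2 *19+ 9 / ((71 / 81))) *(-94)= -110595794/25773 = -4291.15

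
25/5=5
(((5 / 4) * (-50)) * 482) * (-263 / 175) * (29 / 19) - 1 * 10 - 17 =9186944/133 = 69074.77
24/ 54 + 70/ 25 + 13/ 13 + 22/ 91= 18371/4095 = 4.49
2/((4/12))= 6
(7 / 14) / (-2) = -1/4 = -0.25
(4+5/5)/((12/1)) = 5/12 = 0.42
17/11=1.55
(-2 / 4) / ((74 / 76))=-19/37 = -0.51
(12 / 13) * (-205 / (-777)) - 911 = -3066517/3367 = -910.76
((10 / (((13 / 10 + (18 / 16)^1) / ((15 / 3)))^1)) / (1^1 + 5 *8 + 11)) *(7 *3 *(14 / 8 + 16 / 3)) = 74375/1261 = 58.98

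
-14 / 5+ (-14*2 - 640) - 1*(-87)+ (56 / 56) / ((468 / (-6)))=-227687/390 = -583.81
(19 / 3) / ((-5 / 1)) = -19/15 = -1.27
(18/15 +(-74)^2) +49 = 27631/5 = 5526.20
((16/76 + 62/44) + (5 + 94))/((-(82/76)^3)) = -60733196/758131 = -80.11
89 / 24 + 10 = 329/24 = 13.71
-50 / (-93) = 50/93 = 0.54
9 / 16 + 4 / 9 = 145/144 = 1.01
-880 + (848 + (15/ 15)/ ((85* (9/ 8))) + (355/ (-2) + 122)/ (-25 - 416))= -2388821/74970 = -31.86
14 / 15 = 0.93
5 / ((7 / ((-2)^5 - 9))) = -205/7 = -29.29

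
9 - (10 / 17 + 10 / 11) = 1403/187 = 7.50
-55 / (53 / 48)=-2640/53 = -49.81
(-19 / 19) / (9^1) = -1/9 = -0.11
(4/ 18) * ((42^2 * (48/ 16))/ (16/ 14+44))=2058/79 = 26.05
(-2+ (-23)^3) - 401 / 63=-767048/63 = -12175.37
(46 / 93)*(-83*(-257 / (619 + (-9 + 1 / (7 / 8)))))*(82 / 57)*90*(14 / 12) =428539790/164331 = 2607.78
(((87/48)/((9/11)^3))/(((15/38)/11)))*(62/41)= 250082921/1793340 = 139.45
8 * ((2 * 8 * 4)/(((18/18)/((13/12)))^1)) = 1664/3 = 554.67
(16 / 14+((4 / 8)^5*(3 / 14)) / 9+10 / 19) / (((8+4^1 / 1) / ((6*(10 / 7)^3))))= 5330375/2189712 = 2.43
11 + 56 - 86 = -19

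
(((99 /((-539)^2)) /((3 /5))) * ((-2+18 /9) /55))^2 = 0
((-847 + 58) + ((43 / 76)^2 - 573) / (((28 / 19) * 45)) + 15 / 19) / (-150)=305223959/57456000 = 5.31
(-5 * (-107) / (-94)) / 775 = -107/14570 = -0.01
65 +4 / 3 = 66.33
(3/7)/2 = 3/14 = 0.21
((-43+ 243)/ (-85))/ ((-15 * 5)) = 8/255 = 0.03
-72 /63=-8/7 = -1.14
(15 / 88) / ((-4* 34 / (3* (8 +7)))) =-675/11968 = -0.06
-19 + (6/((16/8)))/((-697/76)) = -13471/697 = -19.33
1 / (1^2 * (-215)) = -1/215 = 0.00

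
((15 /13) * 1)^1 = 15/13 = 1.15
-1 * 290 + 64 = -226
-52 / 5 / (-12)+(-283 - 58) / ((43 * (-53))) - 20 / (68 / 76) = -12399686/581145 = -21.34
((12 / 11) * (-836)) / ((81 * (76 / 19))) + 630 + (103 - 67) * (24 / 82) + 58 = 770164/1107 = 695.72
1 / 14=0.07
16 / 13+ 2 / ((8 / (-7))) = -27/52 = -0.52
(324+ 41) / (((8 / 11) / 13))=52195/8 = 6524.38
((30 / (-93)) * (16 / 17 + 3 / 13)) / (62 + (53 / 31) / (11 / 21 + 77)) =-4216520/691758509 = -0.01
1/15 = 0.07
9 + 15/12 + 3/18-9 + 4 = 5.42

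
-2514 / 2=-1257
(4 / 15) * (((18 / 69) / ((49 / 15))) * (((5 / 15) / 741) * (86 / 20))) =172/4175535 = 0.00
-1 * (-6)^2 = -36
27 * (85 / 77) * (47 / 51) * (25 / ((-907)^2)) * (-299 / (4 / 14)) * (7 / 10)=-22133475/36196556 = -0.61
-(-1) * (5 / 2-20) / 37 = -35/74 = -0.47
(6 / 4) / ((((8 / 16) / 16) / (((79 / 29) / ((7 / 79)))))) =299568/203 = 1475.70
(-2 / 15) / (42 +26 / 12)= -4/1325 = 0.00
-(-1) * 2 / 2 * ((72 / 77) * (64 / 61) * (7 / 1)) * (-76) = -350208/671 = -521.92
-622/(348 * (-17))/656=311/1940448 = 0.00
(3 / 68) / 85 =3/5780 = 0.00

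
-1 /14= -0.07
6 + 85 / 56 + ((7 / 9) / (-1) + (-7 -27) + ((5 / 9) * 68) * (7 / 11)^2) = -81051/6776 = -11.96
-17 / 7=-2.43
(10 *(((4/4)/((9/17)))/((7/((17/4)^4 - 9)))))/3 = 6903445/24192 = 285.36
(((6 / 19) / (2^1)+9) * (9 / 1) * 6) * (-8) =-75168/19 = -3956.21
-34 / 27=-1.26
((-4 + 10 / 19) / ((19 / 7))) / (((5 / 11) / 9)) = -45738/1805 = -25.34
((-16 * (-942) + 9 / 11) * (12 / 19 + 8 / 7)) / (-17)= -2301708/1463 = -1573.28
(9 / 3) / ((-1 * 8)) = -3/8 = -0.38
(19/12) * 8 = 38/3 = 12.67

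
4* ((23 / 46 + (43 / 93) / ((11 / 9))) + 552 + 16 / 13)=9825462/4433 = 2216.44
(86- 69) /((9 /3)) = 5.67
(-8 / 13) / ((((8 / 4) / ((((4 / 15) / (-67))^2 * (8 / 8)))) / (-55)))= 704/2626065 = 0.00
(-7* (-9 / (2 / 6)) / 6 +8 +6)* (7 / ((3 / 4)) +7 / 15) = 4459/10 = 445.90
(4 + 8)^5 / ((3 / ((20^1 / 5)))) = 331776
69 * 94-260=6226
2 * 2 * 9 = 36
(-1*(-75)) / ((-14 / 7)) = -75/2 = -37.50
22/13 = 1.69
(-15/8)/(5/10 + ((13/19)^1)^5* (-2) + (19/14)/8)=-519980790/102537793 = -5.07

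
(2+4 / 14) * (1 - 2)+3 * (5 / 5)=5/7 = 0.71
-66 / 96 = -11/16 = -0.69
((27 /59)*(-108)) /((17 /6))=-17496/1003 = -17.44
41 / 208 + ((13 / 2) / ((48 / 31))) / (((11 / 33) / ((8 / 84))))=1525/1092 = 1.40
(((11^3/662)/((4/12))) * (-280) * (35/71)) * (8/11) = -605.49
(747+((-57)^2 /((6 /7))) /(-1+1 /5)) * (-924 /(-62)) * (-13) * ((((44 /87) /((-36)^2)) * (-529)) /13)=-164439121/13392 = -12278.91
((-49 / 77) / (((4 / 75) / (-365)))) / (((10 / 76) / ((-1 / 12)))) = -242725/88 = -2758.24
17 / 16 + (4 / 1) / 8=1.56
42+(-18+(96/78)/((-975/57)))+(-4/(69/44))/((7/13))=39162568/2040675 = 19.19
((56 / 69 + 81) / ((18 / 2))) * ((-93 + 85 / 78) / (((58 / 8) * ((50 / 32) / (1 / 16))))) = -16187602/3511755 = -4.61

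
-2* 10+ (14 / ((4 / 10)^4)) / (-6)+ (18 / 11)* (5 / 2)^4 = -24935/528 = -47.23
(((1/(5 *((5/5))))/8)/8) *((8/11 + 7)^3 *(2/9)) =122825/383328 = 0.32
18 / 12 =3/2 = 1.50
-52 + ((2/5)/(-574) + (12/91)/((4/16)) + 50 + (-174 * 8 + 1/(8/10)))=-103887697/74620 = -1392.22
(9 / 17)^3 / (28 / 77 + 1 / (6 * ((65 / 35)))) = 625482/1911157 = 0.33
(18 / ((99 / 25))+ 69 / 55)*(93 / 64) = 2697/320 = 8.43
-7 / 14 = -1/2 = -0.50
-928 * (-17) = 15776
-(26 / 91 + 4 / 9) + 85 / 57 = 911/1197 = 0.76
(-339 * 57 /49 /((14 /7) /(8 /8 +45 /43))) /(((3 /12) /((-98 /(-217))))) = -6801696/9331 = -728.94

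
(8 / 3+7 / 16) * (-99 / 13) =-4917/208 = -23.64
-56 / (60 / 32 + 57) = -0.95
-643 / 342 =-1.88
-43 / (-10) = 43/10 = 4.30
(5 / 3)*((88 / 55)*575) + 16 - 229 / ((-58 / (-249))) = 566.21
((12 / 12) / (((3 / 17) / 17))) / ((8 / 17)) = 4913/24 = 204.71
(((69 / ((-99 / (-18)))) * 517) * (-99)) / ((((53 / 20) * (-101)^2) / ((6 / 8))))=-9631710/540653 = -17.81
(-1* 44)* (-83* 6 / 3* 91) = 664664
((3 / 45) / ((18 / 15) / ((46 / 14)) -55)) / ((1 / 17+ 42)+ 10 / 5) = -391/14117901 = 0.00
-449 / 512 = -0.88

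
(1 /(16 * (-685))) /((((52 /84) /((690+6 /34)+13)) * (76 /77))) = -9664809/92042080 = -0.11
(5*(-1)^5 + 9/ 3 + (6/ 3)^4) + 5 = 19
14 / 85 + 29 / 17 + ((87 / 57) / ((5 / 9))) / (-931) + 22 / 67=221222068/100738855 = 2.20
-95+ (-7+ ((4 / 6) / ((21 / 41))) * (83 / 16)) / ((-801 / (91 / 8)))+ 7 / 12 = -43559959/461376 = -94.41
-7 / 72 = -0.10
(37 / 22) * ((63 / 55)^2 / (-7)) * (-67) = 1405593/66550 = 21.12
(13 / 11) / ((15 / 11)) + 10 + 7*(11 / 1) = 1318/15 = 87.87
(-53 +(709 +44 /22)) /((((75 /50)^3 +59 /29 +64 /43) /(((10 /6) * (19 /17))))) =177.69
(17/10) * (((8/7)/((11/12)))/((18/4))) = 544/1155 = 0.47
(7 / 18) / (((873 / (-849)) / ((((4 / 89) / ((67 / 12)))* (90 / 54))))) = -79240/15617097 = -0.01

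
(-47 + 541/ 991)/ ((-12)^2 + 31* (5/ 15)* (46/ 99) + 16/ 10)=-2010690/6509879 = -0.31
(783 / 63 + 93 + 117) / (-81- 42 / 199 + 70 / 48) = -7436232/2666293 = -2.79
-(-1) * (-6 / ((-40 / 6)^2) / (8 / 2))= -27/800 = -0.03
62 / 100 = 31/50 = 0.62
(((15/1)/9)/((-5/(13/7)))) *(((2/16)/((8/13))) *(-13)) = 2197/1344 = 1.63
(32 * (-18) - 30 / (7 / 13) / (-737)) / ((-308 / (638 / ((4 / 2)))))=43082313/72226 = 596.49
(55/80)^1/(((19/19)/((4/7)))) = 11/28 = 0.39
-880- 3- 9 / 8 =-7073/8 = -884.12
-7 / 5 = -1.40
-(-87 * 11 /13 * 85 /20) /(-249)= -5423/4316 = -1.26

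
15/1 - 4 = 11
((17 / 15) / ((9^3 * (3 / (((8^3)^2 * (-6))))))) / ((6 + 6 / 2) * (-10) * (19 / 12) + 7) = 17825792/2963385 = 6.02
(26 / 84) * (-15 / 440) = -13/1232 = -0.01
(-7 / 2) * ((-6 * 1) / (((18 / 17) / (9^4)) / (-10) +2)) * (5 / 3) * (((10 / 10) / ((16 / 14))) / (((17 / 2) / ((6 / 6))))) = 893025/495716 = 1.80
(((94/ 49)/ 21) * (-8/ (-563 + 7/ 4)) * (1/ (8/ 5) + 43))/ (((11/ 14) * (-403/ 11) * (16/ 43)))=-705329/132996045 = -0.01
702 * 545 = 382590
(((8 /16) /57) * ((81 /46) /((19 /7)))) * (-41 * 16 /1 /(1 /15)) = -56.00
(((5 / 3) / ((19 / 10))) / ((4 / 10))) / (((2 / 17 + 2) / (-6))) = -2125/342 = -6.21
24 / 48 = 1/2 = 0.50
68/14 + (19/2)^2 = 2663/28 = 95.11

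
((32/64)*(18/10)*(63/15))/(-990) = -21/5500 = 0.00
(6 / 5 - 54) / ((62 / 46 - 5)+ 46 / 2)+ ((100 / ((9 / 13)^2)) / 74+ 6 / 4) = 21211907/13336650 = 1.59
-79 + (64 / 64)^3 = -78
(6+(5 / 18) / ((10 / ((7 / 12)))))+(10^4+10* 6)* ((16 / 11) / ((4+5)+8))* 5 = 348159613/80784 = 4309.76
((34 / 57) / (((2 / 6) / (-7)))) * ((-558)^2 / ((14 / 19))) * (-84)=444627792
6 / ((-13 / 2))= -12/13 = -0.92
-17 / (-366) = 17/366 = 0.05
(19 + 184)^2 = 41209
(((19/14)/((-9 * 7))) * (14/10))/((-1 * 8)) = 19/5040 = 0.00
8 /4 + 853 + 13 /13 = 856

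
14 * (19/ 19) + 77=91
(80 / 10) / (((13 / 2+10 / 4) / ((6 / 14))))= 8/21 = 0.38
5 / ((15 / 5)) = 5/3 = 1.67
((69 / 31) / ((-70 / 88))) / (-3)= 1012/1085 = 0.93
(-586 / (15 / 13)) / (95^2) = -7618/135375 = -0.06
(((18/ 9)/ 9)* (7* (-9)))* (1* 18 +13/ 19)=-261.58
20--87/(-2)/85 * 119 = -409/10 = -40.90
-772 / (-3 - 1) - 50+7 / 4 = 579/4 = 144.75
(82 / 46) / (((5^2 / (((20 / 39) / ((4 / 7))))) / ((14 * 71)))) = 285278/4485 = 63.61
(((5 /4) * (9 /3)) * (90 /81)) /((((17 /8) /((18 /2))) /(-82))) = -1447.06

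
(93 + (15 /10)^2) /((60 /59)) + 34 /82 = 308573/3280 = 94.08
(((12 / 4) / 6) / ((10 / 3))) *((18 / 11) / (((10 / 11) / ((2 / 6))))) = 9/100 = 0.09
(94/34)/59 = 47/1003 = 0.05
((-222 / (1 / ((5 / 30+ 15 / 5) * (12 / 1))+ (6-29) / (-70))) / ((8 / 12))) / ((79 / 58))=-688.90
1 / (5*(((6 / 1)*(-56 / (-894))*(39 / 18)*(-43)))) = -447/78260 = -0.01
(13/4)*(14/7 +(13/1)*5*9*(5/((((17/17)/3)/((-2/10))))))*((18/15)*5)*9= -615303/2 = -307651.50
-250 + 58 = -192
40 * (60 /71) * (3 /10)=720/71 = 10.14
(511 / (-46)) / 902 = -511/41492 = -0.01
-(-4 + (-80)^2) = -6396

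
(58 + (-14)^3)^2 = 7214596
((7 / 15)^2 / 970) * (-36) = -98/12125 = -0.01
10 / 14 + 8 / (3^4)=461/567 = 0.81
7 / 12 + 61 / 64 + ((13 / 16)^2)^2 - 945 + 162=-781.03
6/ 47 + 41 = 41.13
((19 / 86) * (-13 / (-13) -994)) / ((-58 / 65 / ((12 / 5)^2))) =8829756/6235 = 1416.16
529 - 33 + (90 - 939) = -353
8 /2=4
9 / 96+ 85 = 2723/32 = 85.09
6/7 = 0.86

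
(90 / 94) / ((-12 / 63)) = -945/188 = -5.03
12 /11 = 1.09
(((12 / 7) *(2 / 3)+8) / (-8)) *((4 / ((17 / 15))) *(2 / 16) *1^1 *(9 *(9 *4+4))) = -21600/119 = -181.51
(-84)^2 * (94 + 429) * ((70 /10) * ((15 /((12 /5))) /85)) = 32290020/17 = 1899412.94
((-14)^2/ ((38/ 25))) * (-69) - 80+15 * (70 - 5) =-152045/19 = -8002.37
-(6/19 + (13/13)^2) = -25/19 = -1.32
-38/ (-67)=38/67 = 0.57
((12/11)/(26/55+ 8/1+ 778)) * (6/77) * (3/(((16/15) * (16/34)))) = 34425/53291392 = 0.00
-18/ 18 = -1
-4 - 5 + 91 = 82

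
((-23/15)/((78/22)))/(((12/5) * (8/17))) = -0.38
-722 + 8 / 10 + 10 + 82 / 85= -12074/17 = -710.24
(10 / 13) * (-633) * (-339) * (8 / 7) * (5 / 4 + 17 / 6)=10014060/13 = 770312.31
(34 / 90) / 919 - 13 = -537598/41355 = -13.00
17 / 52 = 0.33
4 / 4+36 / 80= 29/20 = 1.45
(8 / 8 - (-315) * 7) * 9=19854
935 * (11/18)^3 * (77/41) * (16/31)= 191650690/926559 = 206.84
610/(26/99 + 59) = 60390/5867 = 10.29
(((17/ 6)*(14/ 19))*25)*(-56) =-166600/57 = -2922.81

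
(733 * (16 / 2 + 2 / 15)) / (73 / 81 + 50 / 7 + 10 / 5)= 16901514/28475 = 593.56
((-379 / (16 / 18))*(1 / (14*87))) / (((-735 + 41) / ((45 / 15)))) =3411/2254112 = 0.00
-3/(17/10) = -30/17 = -1.76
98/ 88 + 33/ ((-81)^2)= 107647/96228 = 1.12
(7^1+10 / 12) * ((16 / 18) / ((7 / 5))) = 940/189 = 4.97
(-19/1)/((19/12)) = -12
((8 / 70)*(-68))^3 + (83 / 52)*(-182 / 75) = -473.23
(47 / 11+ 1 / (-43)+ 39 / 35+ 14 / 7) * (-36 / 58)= -4.57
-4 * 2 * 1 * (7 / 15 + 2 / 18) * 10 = -46.22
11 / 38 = 0.29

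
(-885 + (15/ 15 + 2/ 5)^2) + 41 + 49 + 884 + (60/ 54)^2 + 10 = 206944/2025 = 102.19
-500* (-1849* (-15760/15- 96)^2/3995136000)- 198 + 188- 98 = 55131961/280908 = 196.26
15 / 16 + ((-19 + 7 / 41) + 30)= 7943/656 = 12.11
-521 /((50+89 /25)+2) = -13025/1389 = -9.38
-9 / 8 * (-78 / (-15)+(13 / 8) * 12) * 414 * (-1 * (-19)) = -8743059/40 = -218576.48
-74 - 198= -272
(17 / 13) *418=7106/13 = 546.62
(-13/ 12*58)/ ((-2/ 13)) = 4901/12 = 408.42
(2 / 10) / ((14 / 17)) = 17/70 = 0.24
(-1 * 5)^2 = 25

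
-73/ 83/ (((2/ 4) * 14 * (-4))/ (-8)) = -146/581 = -0.25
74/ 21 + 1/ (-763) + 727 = 730.52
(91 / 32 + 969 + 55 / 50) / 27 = 155671/4320 = 36.03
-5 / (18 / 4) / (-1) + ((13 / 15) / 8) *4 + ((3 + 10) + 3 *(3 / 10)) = 139/9 = 15.44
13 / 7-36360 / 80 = -6337/14 = -452.64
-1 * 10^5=-100000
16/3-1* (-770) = 775.33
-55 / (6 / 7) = -385/6 = -64.17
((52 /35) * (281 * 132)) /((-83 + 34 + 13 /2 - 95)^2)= 701376/240625 = 2.91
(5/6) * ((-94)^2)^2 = 195187240/3 = 65062413.33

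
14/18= 7/9 = 0.78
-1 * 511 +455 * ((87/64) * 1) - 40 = 4321/64 = 67.52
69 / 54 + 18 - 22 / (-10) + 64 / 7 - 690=-415409/630 = -659.38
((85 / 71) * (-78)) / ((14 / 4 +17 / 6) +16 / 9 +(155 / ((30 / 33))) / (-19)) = 453492/4189 = 108.26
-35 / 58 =-0.60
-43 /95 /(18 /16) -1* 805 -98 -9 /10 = -904.30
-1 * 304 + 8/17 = -5160/17 = -303.53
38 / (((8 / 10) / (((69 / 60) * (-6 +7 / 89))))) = -230299/712 = -323.45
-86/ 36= -43/18 = -2.39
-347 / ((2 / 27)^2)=-252963/4 = -63240.75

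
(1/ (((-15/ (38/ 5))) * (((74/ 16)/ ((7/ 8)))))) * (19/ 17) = -0.11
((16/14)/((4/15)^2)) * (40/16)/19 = 1125/532 = 2.11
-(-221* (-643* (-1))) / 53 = 142103/53 = 2681.19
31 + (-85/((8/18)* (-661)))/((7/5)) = 577573/18508 = 31.21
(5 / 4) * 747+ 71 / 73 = 272939/292 = 934.72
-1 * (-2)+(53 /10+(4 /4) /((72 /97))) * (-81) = -21457/40 = -536.42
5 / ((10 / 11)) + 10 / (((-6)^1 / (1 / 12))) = 193/36 = 5.36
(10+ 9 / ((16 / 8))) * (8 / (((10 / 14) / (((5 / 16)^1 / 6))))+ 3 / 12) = 145/12 = 12.08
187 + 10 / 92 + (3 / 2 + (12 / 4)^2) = 4545/23 = 197.61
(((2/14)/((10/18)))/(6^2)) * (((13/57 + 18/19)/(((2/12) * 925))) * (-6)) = -201/615125 = 0.00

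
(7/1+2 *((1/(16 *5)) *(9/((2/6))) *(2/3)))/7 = 149/140 = 1.06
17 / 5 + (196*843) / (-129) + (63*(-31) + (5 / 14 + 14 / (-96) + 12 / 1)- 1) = -232556879/72240 = -3219.23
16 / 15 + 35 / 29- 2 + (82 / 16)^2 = 738851/27840 = 26.54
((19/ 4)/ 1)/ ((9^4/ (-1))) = -19/26244 = 0.00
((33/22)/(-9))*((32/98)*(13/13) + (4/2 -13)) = 523/294 = 1.78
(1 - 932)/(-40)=931/40 = 23.28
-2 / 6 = -1/3 = -0.33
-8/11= -0.73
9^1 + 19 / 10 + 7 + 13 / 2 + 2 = 132/5 = 26.40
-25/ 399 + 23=9152/399 = 22.94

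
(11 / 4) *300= 825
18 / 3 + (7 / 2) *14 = 55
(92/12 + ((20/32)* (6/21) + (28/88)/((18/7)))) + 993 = 1387343/1386 = 1000.97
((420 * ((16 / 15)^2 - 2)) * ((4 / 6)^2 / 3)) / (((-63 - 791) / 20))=6208/4941 = 1.26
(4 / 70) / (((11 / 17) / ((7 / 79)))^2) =4046/3775805 = 0.00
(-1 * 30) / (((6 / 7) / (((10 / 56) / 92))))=-25/368 = -0.07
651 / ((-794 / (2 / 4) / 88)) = -14322/397 = -36.08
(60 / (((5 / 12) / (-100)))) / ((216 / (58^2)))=-672800/3 = -224266.67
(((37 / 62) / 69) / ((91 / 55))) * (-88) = -89540/194649 = -0.46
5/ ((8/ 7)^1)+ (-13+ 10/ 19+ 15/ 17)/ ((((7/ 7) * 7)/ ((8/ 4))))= 19231/18088 = 1.06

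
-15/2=-7.50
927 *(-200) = -185400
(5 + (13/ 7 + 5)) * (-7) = -83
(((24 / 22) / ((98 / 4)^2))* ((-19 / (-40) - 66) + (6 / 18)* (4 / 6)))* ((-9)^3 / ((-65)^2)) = 11425374/557932375 = 0.02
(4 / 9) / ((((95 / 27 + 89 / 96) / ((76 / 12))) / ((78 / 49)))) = 189696/188209 = 1.01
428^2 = 183184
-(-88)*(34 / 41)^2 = 101728/1681 = 60.52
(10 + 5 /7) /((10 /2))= 15/7 = 2.14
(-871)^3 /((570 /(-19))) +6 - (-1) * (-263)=660768601/30 = 22025620.03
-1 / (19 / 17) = -17/19 = -0.89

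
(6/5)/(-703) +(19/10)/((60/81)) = 360399/140600 = 2.56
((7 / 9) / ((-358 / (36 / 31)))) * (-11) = 154/5549 = 0.03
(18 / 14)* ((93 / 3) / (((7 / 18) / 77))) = 55242/7 = 7891.71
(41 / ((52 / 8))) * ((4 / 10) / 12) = 41/195 = 0.21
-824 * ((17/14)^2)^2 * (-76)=326901194/2401 = 136152.10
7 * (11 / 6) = 77/6 = 12.83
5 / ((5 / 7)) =7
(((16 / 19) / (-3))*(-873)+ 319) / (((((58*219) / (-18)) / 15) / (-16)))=7716240/40223 = 191.84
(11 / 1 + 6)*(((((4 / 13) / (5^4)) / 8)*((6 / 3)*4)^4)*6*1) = 208896/8125 = 25.71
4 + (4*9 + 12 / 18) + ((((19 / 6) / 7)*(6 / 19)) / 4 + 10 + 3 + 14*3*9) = 36263/84 = 431.70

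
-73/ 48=-1.52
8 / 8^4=1/512 = 0.00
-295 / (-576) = 295/576 = 0.51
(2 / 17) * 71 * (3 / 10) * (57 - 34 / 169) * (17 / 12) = 681529/3380 = 201.64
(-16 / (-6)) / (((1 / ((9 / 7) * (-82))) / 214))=-421152/7 = -60164.57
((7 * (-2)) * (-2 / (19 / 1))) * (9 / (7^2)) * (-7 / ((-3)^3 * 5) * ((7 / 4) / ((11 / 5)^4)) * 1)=875/834537 = 0.00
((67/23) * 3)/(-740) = -201/17020 = -0.01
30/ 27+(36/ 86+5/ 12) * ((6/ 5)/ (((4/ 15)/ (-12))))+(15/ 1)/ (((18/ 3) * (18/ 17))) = -64447/1548 = -41.63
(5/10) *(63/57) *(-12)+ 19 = 235/19 = 12.37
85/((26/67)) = 5695/26 = 219.04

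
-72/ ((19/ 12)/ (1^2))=-864/19 = -45.47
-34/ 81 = -0.42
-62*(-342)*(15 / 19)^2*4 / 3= 334800/19 = 17621.05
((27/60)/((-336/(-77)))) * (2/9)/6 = 11/2880 = 0.00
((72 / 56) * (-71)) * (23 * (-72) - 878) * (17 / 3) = 1310802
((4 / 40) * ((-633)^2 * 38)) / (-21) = -2537697/35 = -72505.63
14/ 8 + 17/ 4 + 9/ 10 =69/10 = 6.90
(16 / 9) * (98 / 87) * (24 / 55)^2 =0.38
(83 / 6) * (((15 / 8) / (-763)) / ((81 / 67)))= -27805/988848 = -0.03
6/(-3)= -2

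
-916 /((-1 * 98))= 458/49 = 9.35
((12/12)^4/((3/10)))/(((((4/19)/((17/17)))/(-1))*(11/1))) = -95/66 = -1.44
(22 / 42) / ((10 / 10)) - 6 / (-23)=379/483 = 0.78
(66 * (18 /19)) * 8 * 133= 66528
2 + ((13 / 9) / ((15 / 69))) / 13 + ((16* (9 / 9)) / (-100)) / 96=4517/1800 = 2.51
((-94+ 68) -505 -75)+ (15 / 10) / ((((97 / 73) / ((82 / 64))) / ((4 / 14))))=-605.59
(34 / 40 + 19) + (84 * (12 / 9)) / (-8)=117/20 = 5.85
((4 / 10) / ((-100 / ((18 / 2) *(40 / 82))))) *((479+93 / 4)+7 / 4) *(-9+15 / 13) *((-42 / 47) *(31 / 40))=-150599736/3131375 = -48.09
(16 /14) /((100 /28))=8/25 = 0.32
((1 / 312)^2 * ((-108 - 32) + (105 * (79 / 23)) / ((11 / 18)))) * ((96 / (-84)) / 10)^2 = 1627/26936910 = 0.00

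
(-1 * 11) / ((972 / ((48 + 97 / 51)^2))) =-71247275/2528172 = -28.18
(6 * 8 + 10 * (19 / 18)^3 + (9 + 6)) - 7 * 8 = 54707/2916 = 18.76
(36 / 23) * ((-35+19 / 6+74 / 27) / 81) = -3142/5589 = -0.56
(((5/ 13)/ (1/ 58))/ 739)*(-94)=-27260/9607 = -2.84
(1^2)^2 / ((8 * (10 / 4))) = 1/20 = 0.05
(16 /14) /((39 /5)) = 40/273 = 0.15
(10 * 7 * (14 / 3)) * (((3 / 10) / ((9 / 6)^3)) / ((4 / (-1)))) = -196/27 = -7.26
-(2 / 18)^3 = -1/729 = 0.00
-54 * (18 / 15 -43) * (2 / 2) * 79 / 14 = 445797/35 = 12737.06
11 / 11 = 1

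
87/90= 29/30 = 0.97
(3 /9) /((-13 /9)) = -3/13 = -0.23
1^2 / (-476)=-1/476 = 0.00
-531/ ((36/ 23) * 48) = -1357/192 = -7.07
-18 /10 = -1.80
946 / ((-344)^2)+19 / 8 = 3279/1376 = 2.38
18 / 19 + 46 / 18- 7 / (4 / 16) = -4189/171 = -24.50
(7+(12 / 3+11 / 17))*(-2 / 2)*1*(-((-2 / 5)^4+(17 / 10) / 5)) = 45243/10625 = 4.26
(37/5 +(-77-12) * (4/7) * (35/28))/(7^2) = -1966/1715 = -1.15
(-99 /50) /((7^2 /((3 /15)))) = -99/12250 = -0.01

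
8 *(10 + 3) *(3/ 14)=156/7 = 22.29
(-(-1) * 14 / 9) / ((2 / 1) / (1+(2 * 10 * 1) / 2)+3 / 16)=2464/585 = 4.21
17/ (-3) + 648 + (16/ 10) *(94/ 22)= 107113/165 = 649.17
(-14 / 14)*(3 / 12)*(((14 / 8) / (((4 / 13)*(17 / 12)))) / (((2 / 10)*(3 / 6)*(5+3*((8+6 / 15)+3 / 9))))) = -175/544 = -0.32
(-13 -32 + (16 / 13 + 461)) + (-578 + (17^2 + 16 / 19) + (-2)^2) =32869/247 = 133.07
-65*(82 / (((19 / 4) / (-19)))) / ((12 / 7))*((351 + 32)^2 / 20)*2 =182432219.67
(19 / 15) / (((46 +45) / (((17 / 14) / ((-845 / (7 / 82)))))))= -323/189161700 = 0.00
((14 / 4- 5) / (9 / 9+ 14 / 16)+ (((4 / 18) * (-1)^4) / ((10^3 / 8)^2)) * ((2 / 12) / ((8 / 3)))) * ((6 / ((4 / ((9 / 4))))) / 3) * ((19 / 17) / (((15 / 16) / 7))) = -119699867/15937500 = -7.51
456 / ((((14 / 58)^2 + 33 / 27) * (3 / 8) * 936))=31958/31499 = 1.01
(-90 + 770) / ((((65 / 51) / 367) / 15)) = 38182680/13 = 2937129.23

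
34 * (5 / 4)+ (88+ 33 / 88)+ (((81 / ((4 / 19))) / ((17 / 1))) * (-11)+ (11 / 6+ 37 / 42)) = -109829/952 = -115.37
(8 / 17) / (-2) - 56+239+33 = 3668/17 = 215.76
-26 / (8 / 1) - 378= -1525/4 = -381.25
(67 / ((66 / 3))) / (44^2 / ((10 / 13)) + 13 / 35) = 2345/1938222 = 0.00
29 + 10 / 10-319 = -289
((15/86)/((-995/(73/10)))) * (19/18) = -1387/1026840 = 0.00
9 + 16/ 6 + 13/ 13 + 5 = 53/3 = 17.67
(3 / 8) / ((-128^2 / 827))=-2481/131072 = -0.02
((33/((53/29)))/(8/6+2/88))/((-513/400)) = -5614400/540759 = -10.38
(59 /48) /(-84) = -59/4032 = -0.01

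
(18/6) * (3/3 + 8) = 27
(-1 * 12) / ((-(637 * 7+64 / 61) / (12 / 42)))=1464/1904441 = 0.00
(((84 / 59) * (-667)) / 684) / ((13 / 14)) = -1.50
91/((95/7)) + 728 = 69797/95 = 734.71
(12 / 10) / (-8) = -3/20 = -0.15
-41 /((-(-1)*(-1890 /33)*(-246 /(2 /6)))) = -11/11340 = 0.00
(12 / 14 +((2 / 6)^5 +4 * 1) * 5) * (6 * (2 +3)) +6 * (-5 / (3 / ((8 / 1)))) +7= 313739/567 = 553.33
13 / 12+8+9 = 217/12 = 18.08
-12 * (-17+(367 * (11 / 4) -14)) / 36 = -3913/12 = -326.08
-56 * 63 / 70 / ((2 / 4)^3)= -2016/5 = -403.20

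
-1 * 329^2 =-108241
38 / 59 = 0.64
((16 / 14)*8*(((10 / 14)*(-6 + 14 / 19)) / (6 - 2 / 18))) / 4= -72000/49343 = -1.46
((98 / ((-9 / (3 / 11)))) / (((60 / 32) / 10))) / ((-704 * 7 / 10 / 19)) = 0.61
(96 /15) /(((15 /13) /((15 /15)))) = 416/75 = 5.55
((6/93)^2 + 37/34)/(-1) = -35693/32674 = -1.09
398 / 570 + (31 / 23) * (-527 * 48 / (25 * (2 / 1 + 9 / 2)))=-89098559/426075 = -209.11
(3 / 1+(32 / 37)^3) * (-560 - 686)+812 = -189039606/50653 = -3732.05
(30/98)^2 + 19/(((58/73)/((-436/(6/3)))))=-362983858/69629 = -5213.11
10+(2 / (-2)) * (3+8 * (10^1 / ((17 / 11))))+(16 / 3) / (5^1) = -11143/255 = -43.70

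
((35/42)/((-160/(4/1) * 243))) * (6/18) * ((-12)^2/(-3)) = 1/729 = 0.00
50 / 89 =0.56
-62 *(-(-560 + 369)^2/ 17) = 2261822/17 = 133048.35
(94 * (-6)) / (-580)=141/145 = 0.97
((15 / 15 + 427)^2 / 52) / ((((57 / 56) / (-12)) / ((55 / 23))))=-564206720/5681 = -99314.68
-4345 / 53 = -81.98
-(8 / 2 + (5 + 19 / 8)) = -91/8 = -11.38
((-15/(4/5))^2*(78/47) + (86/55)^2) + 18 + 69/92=687716521/1137400 = 604.64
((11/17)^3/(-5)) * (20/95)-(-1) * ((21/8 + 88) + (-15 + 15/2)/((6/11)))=286999433/3733880 = 76.86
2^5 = 32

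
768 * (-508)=-390144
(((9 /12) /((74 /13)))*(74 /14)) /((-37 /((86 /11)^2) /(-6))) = 6.90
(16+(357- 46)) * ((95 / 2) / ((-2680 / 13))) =-80769/1072 = -75.34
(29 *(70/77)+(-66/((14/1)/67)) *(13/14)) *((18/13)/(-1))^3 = 839087748/1184183 = 708.58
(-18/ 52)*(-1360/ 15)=408/13 = 31.38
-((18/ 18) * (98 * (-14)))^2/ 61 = -1882384/61 = -30858.75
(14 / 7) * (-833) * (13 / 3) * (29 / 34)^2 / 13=-41209/102 = -404.01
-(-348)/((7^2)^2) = 348/2401 = 0.14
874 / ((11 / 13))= 11362/11 = 1032.91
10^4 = 10000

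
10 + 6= 16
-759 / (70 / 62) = -23529/35 = -672.26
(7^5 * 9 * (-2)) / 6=-50421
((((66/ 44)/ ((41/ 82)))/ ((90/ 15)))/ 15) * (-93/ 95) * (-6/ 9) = 31/1425 = 0.02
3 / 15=1/5 = 0.20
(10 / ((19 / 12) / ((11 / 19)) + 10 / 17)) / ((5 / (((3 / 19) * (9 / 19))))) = 121176/2691977 = 0.05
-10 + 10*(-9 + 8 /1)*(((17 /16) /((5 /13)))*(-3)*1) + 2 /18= 5255/72 = 72.99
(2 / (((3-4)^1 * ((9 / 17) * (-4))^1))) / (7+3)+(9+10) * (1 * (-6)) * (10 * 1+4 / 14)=-1477321/1260 = -1172.48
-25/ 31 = -0.81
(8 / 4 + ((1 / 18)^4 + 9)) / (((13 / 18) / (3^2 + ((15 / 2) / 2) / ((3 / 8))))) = 21940003/75816 = 289.38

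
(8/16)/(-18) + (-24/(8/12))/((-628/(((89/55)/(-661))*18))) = -6226783/205478460 = -0.03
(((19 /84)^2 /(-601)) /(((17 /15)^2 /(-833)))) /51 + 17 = 17.00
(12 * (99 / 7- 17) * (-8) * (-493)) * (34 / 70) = -3218304/49 = -65679.67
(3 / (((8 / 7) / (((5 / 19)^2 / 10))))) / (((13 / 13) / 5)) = 525/5776 = 0.09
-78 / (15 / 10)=-52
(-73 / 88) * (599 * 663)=-28991001/88 = -329443.19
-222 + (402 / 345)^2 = -2917994/13225 = -220.64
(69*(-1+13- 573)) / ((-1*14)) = 38709/14 = 2764.93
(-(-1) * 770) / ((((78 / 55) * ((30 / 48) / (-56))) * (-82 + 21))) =1897280/2379 = 797.51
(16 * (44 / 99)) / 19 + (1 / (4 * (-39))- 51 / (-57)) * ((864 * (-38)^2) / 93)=821269024/68913 = 11917.48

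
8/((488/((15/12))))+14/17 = 3501/4148 = 0.84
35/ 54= 0.65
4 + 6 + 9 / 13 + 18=373/13 = 28.69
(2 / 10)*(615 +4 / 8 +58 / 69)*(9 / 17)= 51033/782 = 65.26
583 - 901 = -318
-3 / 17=-0.18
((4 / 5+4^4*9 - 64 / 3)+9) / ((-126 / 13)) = -447031/1890 = -236.52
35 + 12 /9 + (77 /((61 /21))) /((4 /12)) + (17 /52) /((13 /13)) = 116.18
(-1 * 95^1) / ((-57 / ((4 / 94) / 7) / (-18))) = -0.18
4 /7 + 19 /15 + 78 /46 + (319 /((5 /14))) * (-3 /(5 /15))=-19405168/2415 = -8035.27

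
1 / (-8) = -1/8 = -0.12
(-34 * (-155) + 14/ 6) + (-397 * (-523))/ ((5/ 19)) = 11914052/15 = 794270.13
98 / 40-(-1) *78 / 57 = 1451/380 = 3.82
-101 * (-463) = 46763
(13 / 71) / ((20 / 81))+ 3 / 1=3.74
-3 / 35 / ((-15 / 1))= 1/175 = 0.01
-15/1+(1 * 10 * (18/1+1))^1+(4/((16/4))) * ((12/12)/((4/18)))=359/2 = 179.50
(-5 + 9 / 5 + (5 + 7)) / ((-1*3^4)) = -44/405 = -0.11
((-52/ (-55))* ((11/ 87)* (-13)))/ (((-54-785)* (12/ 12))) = 676/364965 = 0.00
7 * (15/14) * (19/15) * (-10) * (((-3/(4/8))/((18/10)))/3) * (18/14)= 950/7 = 135.71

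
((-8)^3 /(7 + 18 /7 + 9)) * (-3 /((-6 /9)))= -8064/65 = -124.06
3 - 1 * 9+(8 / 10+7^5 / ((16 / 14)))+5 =588237/40 = 14705.92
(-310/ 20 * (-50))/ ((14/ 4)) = 1550/7 = 221.43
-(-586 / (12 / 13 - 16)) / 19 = -3809/1862 = -2.05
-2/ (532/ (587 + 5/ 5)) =-42/19 = -2.21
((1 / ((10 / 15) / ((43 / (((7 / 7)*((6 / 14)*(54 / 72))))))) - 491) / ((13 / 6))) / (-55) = 134/55 = 2.44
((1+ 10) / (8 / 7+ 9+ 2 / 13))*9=9009/937 = 9.61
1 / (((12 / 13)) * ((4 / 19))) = 5.15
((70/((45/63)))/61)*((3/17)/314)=147/162809 = 0.00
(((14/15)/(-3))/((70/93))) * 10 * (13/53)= -806/795 = -1.01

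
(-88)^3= -681472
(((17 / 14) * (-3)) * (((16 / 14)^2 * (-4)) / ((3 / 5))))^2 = 118374400/117649 = 1006.17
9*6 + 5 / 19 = 1031/19 = 54.26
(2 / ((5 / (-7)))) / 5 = -14/25 = -0.56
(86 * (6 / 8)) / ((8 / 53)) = 6837/16 = 427.31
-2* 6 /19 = -12/19 = -0.63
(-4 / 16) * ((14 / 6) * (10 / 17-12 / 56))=-0.22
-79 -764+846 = 3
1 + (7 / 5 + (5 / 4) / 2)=121/40 = 3.02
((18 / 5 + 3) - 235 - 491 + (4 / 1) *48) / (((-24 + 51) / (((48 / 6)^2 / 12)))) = -4688/45 = -104.18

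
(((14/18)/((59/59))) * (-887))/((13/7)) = -371.48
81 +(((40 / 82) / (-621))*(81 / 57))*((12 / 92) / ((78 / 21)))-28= 283930489/5357183 = 53.00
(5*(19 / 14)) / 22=0.31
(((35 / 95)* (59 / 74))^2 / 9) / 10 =170569/177915240 = 0.00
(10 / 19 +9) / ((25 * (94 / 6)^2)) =1629/1049275 = 0.00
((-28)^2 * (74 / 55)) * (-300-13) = -18159008/55 = -330163.78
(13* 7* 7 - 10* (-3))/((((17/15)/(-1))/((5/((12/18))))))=-150075/34 = -4413.97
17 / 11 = 1.55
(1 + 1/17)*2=36/17 = 2.12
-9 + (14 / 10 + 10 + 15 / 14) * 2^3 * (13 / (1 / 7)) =45351/5 = 9070.20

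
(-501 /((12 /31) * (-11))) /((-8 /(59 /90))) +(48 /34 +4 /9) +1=-1218097/179520 = -6.79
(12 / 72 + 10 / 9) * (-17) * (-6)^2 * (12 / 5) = -9384/5 = -1876.80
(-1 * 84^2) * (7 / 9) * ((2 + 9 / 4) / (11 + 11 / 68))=-1586032/759 = -2089.63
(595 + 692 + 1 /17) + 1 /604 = 13215537/10268 = 1287.06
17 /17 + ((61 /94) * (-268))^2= 66816485/2209 = 30247.39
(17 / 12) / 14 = 17/168 = 0.10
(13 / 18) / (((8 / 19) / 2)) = 247/72 = 3.43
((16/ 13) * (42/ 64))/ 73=21/1898 = 0.01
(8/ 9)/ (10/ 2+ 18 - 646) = -8/5607 = 0.00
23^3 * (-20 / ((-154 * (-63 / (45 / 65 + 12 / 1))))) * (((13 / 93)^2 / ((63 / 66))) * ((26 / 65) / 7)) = -0.37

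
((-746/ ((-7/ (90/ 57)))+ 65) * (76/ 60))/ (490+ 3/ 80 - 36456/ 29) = -14395600/37371453 = -0.39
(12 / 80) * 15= 9/4 = 2.25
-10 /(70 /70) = -10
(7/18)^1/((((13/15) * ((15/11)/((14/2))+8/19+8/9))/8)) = 614460/257569 = 2.39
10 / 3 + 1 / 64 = 643/192 = 3.35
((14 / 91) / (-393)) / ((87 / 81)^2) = -486/1432223 = 0.00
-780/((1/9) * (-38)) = 3510/19 = 184.74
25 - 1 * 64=-39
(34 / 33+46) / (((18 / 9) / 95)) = 73720/33 = 2233.94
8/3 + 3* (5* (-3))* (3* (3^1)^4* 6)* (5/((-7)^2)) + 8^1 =-6684.23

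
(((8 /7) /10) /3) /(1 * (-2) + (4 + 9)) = 4/1155 = 0.00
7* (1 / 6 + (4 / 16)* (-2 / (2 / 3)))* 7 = -343/12 = -28.58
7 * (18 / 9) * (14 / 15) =196/15 = 13.07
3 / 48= 1/16 = 0.06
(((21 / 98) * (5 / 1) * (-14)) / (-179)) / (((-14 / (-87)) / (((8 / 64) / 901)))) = 1305/18063248 = 0.00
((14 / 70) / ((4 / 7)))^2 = 49/400 = 0.12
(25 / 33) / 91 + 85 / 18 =85235/18018 = 4.73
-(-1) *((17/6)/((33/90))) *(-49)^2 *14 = 2857190/11 = 259744.55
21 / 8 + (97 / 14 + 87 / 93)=18209/1736 = 10.49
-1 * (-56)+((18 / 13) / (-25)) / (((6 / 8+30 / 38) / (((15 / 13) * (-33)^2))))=118576/10985 = 10.79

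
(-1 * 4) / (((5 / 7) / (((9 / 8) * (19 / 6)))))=-399/20 = -19.95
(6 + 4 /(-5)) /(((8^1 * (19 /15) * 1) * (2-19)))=-39/1292 = -0.03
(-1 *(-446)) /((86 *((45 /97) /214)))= 4629034/1935 = 2392.27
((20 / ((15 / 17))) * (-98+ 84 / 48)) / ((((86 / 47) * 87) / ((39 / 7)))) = -571285/7482 = -76.35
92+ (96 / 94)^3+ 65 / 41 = 402903123/4256743 = 94.65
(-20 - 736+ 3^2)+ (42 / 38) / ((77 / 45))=-155988/209 = -746.35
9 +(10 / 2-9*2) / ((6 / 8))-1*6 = -14.33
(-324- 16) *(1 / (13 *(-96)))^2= -85/389376 = 0.00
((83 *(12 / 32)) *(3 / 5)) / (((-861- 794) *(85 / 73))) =-54531/5627000 = -0.01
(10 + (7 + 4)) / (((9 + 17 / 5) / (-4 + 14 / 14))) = -315/62 = -5.08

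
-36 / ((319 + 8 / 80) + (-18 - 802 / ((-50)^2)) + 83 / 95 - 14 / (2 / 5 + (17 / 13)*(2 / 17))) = -7695000/59075179 = -0.13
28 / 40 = 7/10 = 0.70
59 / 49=1.20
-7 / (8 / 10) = -35/4 = -8.75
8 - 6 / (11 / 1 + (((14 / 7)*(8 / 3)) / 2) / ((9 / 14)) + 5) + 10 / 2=3455/272 = 12.70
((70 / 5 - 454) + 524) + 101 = 185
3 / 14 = 0.21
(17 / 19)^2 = 289/361 = 0.80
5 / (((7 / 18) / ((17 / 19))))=1530/133 = 11.50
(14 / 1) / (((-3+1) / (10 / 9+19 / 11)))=-1967/99 = -19.87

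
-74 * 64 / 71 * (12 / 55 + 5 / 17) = -2268544/66385 = -34.17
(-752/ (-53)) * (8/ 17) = 6016/901 = 6.68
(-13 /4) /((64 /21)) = -273/256 = -1.07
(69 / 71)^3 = 328509/357911 = 0.92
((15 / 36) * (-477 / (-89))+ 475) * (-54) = -4587165/178 = -25770.59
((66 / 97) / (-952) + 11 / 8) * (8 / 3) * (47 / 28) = 5964629/969612 = 6.15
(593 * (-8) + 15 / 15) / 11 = -4743/11 = -431.18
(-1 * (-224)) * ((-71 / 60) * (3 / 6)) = -1988/15 = -132.53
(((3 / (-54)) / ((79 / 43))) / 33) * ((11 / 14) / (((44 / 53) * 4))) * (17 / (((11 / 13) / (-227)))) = 114330593/115625664 = 0.99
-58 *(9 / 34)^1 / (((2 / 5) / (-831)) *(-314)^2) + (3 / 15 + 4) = 75819819/16761320 = 4.52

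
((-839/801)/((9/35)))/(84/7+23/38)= -0.32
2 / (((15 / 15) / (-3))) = -6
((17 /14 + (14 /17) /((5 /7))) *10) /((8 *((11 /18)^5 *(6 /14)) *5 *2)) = 110894022/13689335 = 8.10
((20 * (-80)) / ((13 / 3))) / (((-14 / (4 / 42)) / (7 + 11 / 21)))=252800/13377 = 18.90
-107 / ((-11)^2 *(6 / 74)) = -3959/363 = -10.91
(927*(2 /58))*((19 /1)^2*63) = 21082761/29 = 726991.76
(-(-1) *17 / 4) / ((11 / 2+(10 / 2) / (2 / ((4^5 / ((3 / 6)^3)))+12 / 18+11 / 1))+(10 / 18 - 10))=-1.21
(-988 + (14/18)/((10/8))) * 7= -311024/45 = -6911.64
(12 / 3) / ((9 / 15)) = 20/3 = 6.67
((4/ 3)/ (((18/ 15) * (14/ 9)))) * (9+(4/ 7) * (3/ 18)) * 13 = 12415/147 = 84.46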